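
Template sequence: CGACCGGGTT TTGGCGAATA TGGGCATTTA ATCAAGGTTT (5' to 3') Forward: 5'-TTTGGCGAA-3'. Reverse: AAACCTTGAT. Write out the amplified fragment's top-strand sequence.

Scanning the template, TTTGGCGAA occurs at positions 10–18; this primer anneals to the bottom strand there with its 3' end pointing downstream.
Taking the reverse complement of AAACCTTGAT gives ATCAAGGTTT, found at positions 31–40 on the template; the primer anneals here to the top strand with its 3' end pointing upstream.
The product is the template from position 10 through 40 (31 bp).

5'-TTTGGCGAATATGGGCATTTAATCAAGGTTT-3'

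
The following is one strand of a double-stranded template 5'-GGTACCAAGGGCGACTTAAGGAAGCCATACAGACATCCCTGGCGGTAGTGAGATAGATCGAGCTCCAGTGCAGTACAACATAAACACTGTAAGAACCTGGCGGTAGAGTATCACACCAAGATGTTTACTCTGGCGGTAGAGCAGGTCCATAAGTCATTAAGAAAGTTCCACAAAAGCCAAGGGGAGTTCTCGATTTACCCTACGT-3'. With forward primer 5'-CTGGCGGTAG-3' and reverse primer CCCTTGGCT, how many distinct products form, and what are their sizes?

The forward primer CTGGCGGTAG matches the top strand at positions 39–48, 97–106, 130–139.
The reverse primer's reverse complement is AGCCAAGGG, matching at positions 175–183.
Each forward site pairs with the reverse site to give a product ending at position 183: sizes 145, 87, 54 bp.

Three products: 145 bp, 87 bp, 54 bp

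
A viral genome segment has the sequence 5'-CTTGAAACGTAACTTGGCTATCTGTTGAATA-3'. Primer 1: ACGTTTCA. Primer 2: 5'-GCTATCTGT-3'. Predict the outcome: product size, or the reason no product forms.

No product — the primers' 3' ends point away from each other.

Primer 1 (ACGTTTCA) has reverse complement TGAAACGT, which matches the top strand at positions 3–10; primer 1 anneals to the top strand there with its 3' end pointing upstream toward position 3.
Primer 2 (GCTATCTGT) matches the top strand directly at positions 17–25; it anneals to the bottom strand with its 3' end pointing downstream toward position 25.
The 3' ends diverge (primer 1 extends toward position 1, primer 2 toward position 31), so the primers never converge on a shared product.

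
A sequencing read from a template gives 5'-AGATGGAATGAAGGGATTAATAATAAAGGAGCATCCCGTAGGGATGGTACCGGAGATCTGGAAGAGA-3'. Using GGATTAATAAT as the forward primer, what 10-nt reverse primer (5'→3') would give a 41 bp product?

The forward primer binds at positions 14–24, so a 41 bp product ends at position 14 + 41 − 1 = 54.
The reverse primer anneals to the top strand over positions 45–54, i.e. to TGGTACCGGA.
Its sequence written 5'→3' is the reverse complement: TCCGGTACCA.

5'-TCCGGTACCA-3'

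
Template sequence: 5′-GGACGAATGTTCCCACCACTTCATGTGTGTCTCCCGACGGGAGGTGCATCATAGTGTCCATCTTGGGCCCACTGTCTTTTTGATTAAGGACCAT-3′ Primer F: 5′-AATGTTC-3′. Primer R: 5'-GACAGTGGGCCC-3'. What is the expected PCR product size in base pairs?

Forward primer AATGTTC is found on the top strand at positions 6–12.
The reverse primer's reverse complement is GGGCCCACTGTC, which matches the template at positions 65–76.
Amplicon spans positions 6–76: 71 bp.

71 bp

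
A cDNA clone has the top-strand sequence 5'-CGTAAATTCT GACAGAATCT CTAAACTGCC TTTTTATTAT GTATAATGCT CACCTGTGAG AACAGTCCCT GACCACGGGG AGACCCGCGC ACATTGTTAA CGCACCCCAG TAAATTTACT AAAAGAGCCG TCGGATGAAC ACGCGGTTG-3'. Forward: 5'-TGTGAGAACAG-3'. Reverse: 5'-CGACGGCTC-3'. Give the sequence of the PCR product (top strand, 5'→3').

Scanning the template, TGTGAGAACAG occurs at positions 55–65; this primer anneals to the bottom strand there with its 3' end pointing downstream.
Reverse complement of the reverse primer: GAGCCGTCG. This occurs on the top strand at positions 125–133.
The product is the template from position 55 through 133 (79 bp).

5'-TGTGAGAACAGTCCCTGACCACGGGGAGACCCGCGCACATTGTTAACGCACCCCAGTAAATTTACTAAAAGAGCCGTCG-3'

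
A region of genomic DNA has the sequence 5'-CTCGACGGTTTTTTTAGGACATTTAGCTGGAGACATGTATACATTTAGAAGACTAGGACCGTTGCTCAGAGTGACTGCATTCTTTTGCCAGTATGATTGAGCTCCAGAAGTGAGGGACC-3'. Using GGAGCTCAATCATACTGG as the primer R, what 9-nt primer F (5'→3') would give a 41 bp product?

The reverse primer's reverse complement CCAGTATGATTGAGCTCC matches the template at positions 88–105, so the product ends at position 105.
A 41 bp product then starts at position 105 − 41 + 1 = 65.
The forward primer is identical to the top strand there: CTCAGAGTG.

5'-CTCAGAGTG-3'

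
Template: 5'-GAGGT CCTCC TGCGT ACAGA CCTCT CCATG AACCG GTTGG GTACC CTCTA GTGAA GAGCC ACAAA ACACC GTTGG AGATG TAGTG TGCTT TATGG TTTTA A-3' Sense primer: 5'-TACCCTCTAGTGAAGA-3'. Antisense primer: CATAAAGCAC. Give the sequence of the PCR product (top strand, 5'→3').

5'-TACCCTCTAGTGAAGAGCCACAAAACACCGTTGGAGATGTAGTGTGCTTTATG-3'

The forward primer matches the template at positions 42–57.
Reverse complement of the reverse primer: GTGCTTTATG. This occurs on the top strand at positions 85–94.
The product is the template from position 42 through 94 (53 bp).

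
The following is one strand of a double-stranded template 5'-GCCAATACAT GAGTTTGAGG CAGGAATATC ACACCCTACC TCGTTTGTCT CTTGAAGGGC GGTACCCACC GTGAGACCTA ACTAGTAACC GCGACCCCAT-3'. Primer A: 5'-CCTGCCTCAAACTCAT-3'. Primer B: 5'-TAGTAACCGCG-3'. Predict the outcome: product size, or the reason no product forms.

No product — the primers' 3' ends point away from each other.

Primer A (CCTGCCTCAAACTCAT) has reverse complement ATGAGTTTGAGGCAGG, which matches the top strand at positions 9–24; primer A anneals to the top strand there with its 3' end pointing upstream toward position 9.
Primer B (TAGTAACCGCG) matches the top strand directly at positions 83–93; it anneals to the bottom strand with its 3' end pointing downstream toward position 93.
The 3' ends diverge (primer A extends toward position 1, primer B toward position 100), so the primers never converge on a shared product.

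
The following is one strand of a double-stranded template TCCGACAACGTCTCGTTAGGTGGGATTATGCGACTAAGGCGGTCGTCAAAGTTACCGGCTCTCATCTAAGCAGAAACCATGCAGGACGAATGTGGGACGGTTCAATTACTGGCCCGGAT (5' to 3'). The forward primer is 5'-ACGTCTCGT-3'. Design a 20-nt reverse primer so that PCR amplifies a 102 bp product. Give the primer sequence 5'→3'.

The forward primer binds at positions 8–16, so a 102 bp product ends at position 8 + 102 − 1 = 109.
The reverse primer anneals to the top strand over positions 90–109, i.e. to ATGTGGGACGGTTCAATTAC.
Its sequence written 5'→3' is the reverse complement: GTAATTGAACCGTCCCACAT.

5'-GTAATTGAACCGTCCCACAT-3'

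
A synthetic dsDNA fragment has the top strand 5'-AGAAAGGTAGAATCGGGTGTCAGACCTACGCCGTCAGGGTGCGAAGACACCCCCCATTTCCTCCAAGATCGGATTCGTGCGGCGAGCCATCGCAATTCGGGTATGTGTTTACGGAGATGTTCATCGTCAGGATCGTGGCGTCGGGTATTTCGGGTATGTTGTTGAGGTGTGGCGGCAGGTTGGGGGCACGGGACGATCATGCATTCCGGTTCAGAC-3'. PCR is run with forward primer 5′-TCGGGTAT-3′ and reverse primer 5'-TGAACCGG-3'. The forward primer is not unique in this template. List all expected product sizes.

The forward primer TCGGGTAT matches the top strand at positions 97–104, 141–148, 150–157.
The reverse primer's reverse complement is CCGGTTCA, matching at positions 206–213.
Each forward site pairs with the reverse site to give a product ending at position 213: sizes 117, 73, 64 bp.

117 bp, 73 bp, 64 bp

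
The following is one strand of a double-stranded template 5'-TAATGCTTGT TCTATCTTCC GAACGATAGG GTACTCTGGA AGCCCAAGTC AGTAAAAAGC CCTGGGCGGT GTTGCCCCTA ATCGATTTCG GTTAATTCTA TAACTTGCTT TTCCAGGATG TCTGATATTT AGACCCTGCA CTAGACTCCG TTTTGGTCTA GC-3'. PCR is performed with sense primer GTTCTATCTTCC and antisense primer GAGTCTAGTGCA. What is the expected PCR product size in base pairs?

140 bp

Scanning the template, GTTCTATCTTCC occurs at positions 9–20; this primer anneals to the bottom strand there with its 3' end pointing downstream.
The reverse primer's reverse complement is TGCACTAGACTC, which matches the template at positions 137–148.
Amplicon spans positions 9–148: 140 bp.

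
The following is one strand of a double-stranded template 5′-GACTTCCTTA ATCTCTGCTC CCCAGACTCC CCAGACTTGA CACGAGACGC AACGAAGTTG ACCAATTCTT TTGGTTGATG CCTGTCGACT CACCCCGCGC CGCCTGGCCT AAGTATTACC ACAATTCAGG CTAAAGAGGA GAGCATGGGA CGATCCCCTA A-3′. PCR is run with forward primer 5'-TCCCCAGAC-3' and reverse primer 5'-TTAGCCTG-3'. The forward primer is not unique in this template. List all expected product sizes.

116 bp, 107 bp

The forward primer TCCCCAGAC matches the top strand at positions 19–27, 28–36.
The reverse primer's reverse complement is CAGGCTAA, matching at positions 127–134.
Each forward site pairs with the reverse site to give a product ending at position 134: sizes 116, 107 bp.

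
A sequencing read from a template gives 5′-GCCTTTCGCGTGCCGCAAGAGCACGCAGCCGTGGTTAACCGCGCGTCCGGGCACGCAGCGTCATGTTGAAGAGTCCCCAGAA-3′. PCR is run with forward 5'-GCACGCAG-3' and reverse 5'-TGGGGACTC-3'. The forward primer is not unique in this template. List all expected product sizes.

59 bp, 29 bp

The forward primer GCACGCAG matches the top strand at positions 21–28, 51–58.
The reverse primer's reverse complement is GAGTCCCCA, matching at positions 71–79.
Each forward site pairs with the reverse site to give a product ending at position 79: sizes 59, 29 bp.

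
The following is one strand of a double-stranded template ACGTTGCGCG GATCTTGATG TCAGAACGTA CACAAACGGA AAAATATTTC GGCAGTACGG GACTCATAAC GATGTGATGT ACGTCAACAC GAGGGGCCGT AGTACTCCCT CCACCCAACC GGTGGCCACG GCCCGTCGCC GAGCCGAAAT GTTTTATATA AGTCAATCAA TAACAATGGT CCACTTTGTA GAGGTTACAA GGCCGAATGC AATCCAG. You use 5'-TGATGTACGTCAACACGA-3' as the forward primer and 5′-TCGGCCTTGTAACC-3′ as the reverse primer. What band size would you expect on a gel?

132 bp

The forward primer matches the template at positions 75–92.
The reverse primer's reverse complement is GGTTACAAGGCCGA, which matches the template at positions 193–206.
The product runs from position 75 to position 206, so its length is 206 − 75 + 1 = 132 bp.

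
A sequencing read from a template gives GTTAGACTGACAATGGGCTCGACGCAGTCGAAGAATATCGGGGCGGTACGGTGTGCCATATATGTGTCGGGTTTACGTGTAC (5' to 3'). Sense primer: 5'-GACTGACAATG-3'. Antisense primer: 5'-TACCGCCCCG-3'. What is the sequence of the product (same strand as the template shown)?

5'-GACTGACAATGGGCTCGACGCAGTCGAAGAATATCGGGGCGGTA-3'

The forward primer matches the template at positions 5–15.
Reverse complement of the reverse primer: CGGGGCGGTA. This occurs on the top strand at positions 39–48.
The product is the template from position 5 through 48 (44 bp).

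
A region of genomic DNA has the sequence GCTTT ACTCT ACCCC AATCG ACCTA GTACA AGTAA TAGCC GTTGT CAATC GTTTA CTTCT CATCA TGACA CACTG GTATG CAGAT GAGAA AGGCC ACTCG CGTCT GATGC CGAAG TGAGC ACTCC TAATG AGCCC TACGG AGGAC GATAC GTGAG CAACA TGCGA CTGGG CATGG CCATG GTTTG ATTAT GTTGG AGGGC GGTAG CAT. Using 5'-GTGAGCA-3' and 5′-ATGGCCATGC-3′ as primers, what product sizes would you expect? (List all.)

The forward primer GTGAGCA matches the top strand at positions 115–121, 151–157.
The reverse primer's reverse complement is GCATGGCCAT, matching at positions 170–179.
Each forward site pairs with the reverse site to give a product ending at position 179: sizes 65, 29 bp.

65 bp, 29 bp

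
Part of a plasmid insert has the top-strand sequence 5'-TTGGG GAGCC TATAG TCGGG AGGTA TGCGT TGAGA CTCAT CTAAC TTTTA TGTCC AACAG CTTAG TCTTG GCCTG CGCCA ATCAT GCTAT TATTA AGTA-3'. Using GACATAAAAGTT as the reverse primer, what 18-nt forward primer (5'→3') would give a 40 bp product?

The reverse primer's reverse complement AACTTTTATGTC matches the template at positions 43–54, so the product ends at position 54.
A 40 bp product then starts at position 54 − 40 + 1 = 15.
The forward primer is identical to the top strand there: GTCGGGAGGTATGCGTTG.

5'-GTCGGGAGGTATGCGTTG-3'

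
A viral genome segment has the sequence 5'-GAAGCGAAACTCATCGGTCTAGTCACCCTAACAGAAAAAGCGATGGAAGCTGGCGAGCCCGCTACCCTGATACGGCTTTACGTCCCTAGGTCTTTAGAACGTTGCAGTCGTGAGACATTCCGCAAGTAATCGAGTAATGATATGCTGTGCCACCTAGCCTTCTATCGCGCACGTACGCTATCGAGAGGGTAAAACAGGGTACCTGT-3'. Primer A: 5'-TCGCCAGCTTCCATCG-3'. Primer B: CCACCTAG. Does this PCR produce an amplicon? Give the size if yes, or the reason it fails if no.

No product — the primers' 3' ends point away from each other.

Primer A (TCGCCAGCTTCCATCG) has reverse complement CGATGGAAGCTGGCGA, which matches the top strand at positions 41–56; primer A anneals to the top strand there with its 3' end pointing upstream toward position 41.
Primer B (CCACCTAG) matches the top strand directly at positions 150–157; it anneals to the bottom strand with its 3' end pointing downstream toward position 157.
The 3' ends diverge (primer A extends toward position 1, primer B toward position 206), so the primers never converge on a shared product.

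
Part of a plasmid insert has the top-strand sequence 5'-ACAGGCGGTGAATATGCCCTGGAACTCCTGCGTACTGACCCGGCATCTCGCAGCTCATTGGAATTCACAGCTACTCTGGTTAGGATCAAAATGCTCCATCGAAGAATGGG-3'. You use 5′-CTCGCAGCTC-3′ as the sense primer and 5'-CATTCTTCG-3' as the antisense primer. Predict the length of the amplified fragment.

62 bp

Forward primer CTCGCAGCTC is found on the top strand at positions 47–56.
Taking the reverse complement of CATTCTTCG gives CGAAGAATG, found at positions 100–108 on the template; the primer anneals here to the top strand with its 3' end pointing upstream.
The product runs from position 47 to position 108, so its length is 108 − 47 + 1 = 62 bp.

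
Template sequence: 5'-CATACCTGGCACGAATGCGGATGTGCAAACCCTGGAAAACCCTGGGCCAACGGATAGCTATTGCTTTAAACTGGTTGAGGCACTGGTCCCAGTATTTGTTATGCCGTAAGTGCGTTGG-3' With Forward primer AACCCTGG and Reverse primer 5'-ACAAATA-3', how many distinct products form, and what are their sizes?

Two products: 72 bp, 62 bp

The forward primer AACCCTGG matches the top strand at positions 28–35, 38–45.
The reverse primer's reverse complement is TATTTGT, matching at positions 93–99.
Each forward site pairs with the reverse site to give a product ending at position 99: sizes 72, 62 bp.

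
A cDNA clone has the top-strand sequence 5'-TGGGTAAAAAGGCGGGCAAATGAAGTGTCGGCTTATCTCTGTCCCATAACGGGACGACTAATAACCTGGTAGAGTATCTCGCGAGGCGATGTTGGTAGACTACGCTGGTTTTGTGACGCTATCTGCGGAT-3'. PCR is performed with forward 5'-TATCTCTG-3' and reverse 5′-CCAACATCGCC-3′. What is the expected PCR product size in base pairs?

Scanning the template, TATCTCTG occurs at positions 34–41; this primer anneals to the bottom strand there with its 3' end pointing downstream.
The reverse primer's reverse complement is GGCGATGTTGG, which matches the template at positions 85–95.
Amplicon spans positions 34–95: 62 bp.

62 bp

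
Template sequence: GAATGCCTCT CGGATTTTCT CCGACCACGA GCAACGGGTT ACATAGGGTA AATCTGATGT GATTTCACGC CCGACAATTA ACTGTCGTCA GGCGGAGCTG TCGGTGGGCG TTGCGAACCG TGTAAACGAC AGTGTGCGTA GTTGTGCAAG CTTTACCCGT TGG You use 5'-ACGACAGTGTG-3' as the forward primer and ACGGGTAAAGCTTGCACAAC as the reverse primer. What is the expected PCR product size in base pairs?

Forward primer ACGACAGTGTG is found on the top strand at positions 126–136.
Reverse complement of the reverse primer: GTTGTGCAAGCTTTACCCGT. This occurs on the top strand at positions 141–160.
Product length = (reverse-primer end) − (forward-primer start) + 1 = 160 − 126 + 1 = 35 bp.

35 bp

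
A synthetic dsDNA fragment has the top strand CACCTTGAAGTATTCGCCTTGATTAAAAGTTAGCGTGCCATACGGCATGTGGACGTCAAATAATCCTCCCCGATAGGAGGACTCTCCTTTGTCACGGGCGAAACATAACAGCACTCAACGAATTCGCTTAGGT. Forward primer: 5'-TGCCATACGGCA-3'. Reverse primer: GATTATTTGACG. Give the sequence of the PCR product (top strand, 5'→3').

5'-TGCCATACGGCATGTGGACGTCAAATAATC-3'

Forward primer TGCCATACGGCA is found on the top strand at positions 36–47.
The reverse primer's reverse complement is CGTCAAATAATC, which matches the template at positions 54–65.
The product is the template from position 36 through 65 (30 bp).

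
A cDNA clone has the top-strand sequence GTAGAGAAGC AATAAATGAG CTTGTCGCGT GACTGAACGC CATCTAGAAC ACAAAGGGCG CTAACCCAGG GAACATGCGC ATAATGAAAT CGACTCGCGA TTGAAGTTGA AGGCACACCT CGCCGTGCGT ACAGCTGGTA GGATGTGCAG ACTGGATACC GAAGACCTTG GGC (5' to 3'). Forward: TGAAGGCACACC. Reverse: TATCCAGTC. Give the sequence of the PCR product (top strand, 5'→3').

5'-TGAAGGCACACCTCGCCGTGCGTACAGCTGGTAGGATGTGCAGACTGGATA-3'

Forward primer TGAAGGCACACC is found on the top strand at positions 108–119.
Reverse complement of the reverse primer: GACTGGATA. This occurs on the top strand at positions 150–158.
The product is the template from position 108 through 158 (51 bp).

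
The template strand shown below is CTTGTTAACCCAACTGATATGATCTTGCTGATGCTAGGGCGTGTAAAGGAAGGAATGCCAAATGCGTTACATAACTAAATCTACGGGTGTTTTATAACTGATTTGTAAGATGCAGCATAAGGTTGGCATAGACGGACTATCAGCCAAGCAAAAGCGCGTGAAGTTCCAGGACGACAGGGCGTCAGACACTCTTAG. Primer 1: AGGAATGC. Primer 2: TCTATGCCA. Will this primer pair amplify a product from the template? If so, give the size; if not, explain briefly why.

Yes — an 82 bp product.

Primer 1 (AGGAATGC) matches the top strand at positions 51–58; it acts as a forward primer.
Primer 2's reverse complement is TGGCATAGA, matching the top strand at positions 124–132; it acts as a reverse primer.
The 3' ends face each other across positions 51–132, giving an 82 bp product.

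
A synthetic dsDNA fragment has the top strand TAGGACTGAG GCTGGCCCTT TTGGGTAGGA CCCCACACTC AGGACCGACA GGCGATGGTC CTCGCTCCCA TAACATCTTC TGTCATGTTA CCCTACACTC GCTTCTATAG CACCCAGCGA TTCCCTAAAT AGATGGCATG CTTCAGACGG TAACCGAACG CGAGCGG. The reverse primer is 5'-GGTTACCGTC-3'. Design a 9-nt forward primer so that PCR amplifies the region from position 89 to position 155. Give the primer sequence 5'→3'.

5'-TACCCTACA-3'

The reverse primer's reverse complement GACGGTAACC matches the template at positions 146–155; the product starts at position 89.
The forward primer is identical to the top strand over positions 89–97: TACCCTACA.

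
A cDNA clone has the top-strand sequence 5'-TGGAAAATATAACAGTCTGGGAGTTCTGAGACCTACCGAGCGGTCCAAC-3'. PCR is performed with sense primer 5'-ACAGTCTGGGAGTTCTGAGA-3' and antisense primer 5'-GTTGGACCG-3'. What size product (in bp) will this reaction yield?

The forward primer matches the template at positions 12–31.
The reverse primer's reverse complement is CGGTCCAAC, which matches the template at positions 41–49.
Amplicon spans positions 12–49: 38 bp.

38 bp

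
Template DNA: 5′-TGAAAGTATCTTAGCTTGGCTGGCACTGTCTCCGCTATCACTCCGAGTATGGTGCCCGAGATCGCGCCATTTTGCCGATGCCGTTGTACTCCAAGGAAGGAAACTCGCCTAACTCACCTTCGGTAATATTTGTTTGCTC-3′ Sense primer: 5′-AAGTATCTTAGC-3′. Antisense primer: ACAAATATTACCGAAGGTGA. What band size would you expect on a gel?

Forward primer AAGTATCTTAGC is found on the top strand at positions 4–15.
Taking the reverse complement of ACAAATATTACCGAAGGTGA gives TCACCTTCGGTAATATTTGT, found at positions 114–133 on the template; the primer anneals here to the top strand with its 3' end pointing upstream.
Product length = (reverse-primer end) − (forward-primer start) + 1 = 133 − 4 + 1 = 130 bp.

130 bp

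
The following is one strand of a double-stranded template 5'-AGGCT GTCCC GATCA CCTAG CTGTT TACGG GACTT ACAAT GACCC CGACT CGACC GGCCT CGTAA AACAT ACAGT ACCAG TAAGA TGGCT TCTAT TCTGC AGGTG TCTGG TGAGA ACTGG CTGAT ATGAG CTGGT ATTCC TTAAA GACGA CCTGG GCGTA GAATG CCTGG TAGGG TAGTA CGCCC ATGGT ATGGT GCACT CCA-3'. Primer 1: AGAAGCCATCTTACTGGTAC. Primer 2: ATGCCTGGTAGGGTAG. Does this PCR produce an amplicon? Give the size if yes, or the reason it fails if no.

Primer 1 (AGAAGCCATCTTACTGGTAC) has reverse complement GTACCAGTAAGATGGCTTCT, which matches the top strand at positions 74–93; primer 1 anneals to the top strand there with its 3' end pointing upstream toward position 74.
Primer 2 (ATGCCTGGTAGGGTAG) matches the top strand directly at positions 163–178; it anneals to the bottom strand with its 3' end pointing downstream toward position 178.
The 3' ends diverge (primer 1 extends toward position 1, primer 2 toward position 203), so the primers never converge on a shared product.

No product — the primers' 3' ends point away from each other.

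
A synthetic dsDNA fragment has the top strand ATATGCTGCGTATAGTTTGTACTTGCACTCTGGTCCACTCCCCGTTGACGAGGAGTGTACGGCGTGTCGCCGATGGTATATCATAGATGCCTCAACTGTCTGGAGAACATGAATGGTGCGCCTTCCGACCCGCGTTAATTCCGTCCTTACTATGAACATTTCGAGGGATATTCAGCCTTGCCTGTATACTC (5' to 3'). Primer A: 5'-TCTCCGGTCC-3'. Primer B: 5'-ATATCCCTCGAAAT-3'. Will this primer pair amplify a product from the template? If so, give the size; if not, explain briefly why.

Primer A (TCTCCGGTCC) does not match the top strand, and its reverse complement GGACCGGAGA does not match either.
With no annealing site for primer A, no amplification occurs.

No product — primer A has no binding site in the template.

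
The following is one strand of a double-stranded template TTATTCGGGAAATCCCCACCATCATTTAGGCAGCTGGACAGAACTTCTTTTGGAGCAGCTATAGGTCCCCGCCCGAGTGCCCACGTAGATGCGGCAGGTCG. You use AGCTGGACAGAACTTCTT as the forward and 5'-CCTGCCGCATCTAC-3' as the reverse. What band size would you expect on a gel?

Scanning the template, AGCTGGACAGAACTTCTT occurs at positions 32–49; this primer anneals to the bottom strand there with its 3' end pointing downstream.
Reverse complement of the reverse primer: GTAGATGCGGCAGG. This occurs on the top strand at positions 85–98.
Product length = (reverse-primer end) − (forward-primer start) + 1 = 98 − 32 + 1 = 67 bp.

67 bp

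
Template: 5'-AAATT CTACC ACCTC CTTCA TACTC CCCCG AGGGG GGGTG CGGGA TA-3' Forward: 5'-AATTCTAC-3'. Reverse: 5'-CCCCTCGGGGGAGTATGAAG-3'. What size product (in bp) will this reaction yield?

Forward primer AATTCTAC is found on the top strand at positions 2–9.
The reverse primer's reverse complement is CTTCATACTCCCCCGAGGGG, which matches the template at positions 16–35.
Product length = (reverse-primer end) − (forward-primer start) + 1 = 35 − 2 + 1 = 34 bp.

34 bp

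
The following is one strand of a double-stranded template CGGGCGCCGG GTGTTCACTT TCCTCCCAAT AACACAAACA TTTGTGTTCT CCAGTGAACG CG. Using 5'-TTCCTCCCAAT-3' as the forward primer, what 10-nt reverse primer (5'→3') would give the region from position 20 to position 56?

The product's 3' end on the top strand is position 56.
The reverse primer anneals to the top strand over positions 47–56, i.e. to TTCTCCAGTG.
Its sequence written 5'→3' is the reverse complement: CACTGGAGAA.

5'-CACTGGAGAA-3'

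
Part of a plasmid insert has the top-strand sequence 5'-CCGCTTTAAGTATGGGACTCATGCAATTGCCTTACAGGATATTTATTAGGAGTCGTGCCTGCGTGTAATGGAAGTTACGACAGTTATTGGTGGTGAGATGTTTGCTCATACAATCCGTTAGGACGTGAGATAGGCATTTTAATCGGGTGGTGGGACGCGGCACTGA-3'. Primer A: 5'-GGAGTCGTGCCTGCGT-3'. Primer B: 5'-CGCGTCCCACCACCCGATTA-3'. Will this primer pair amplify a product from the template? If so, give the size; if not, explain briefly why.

Yes — a 111 bp product.

Primer A (GGAGTCGTGCCTGCGT) matches the top strand at positions 49–64; it acts as a forward primer.
Primer B's reverse complement is TAATCGGGTGGTGGGACGCG, matching the top strand at positions 140–159; it acts as a reverse primer.
The 3' ends face each other across positions 49–159, giving a 111 bp product.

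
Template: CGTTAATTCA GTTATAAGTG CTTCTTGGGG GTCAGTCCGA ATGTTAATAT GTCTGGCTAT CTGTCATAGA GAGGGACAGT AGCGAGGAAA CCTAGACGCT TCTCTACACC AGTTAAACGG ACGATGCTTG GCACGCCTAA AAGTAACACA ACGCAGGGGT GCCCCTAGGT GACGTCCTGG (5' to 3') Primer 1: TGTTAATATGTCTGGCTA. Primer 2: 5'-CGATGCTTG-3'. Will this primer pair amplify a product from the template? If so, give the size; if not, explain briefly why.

No product — both primers anneal to the same strand and extend in the same direction.

Primer 1 (TGTTAATATGTCTGGCTA) matches the top strand at positions 42–59 (3' end points downstream).
Primer 2 (CGATGCTTG) also matches the top strand directly, at positions 122–130 — its reverse complement CAAGCATCG is not present.
Both primers anneal to the bottom strand with 3' ends pointing the same way, so neither can prime synthesis back toward the other.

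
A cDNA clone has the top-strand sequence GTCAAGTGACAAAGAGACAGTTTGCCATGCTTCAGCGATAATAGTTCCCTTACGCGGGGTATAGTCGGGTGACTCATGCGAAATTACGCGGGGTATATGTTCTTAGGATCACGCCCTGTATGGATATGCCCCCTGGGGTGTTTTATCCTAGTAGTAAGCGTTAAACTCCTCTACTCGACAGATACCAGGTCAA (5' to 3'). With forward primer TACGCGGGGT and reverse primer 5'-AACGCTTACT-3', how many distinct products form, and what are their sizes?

Two products: 112 bp, 78 bp

The forward primer TACGCGGGGT matches the top strand at positions 51–60, 85–94.
The reverse primer's reverse complement is AGTAAGCGTT, matching at positions 153–162.
Each forward site pairs with the reverse site to give a product ending at position 162: sizes 112, 78 bp.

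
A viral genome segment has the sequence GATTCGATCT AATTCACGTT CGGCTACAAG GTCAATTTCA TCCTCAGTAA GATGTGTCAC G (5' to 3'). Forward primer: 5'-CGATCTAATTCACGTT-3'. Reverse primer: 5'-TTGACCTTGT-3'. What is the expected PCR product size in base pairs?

31 bp

Scanning the template, CGATCTAATTCACGTT occurs at positions 5–20; this primer anneals to the bottom strand there with its 3' end pointing downstream.
Reverse complement of the reverse primer: ACAAGGTCAA. This occurs on the top strand at positions 26–35.
The product runs from position 5 to position 35, so its length is 35 − 5 + 1 = 31 bp.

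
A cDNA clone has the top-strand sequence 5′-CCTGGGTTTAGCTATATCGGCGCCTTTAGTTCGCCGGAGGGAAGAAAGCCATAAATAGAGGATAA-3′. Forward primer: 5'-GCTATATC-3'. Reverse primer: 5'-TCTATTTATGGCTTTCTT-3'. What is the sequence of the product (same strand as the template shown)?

5'-GCTATATCGGCGCCTTTAGTTCGCCGGAGGGAAGAAAGCCATAAATAGA-3'

Forward primer GCTATATC is found on the top strand at positions 11–18.
Taking the reverse complement of TCTATTTATGGCTTTCTT gives AAGAAAGCCATAAATAGA, found at positions 42–59 on the template; the primer anneals here to the top strand with its 3' end pointing upstream.
The product is the template from position 11 through 59 (49 bp).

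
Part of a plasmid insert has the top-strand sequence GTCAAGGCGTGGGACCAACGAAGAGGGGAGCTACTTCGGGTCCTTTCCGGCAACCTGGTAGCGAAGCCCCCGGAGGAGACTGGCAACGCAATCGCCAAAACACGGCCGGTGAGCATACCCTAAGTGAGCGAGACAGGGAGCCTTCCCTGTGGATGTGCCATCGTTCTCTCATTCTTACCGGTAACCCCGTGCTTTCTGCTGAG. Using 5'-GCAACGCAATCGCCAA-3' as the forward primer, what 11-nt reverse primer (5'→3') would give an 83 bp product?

5'-AACGATGGCAC-3'

The forward primer binds at positions 83–98, so an 83 bp product ends at position 83 + 83 − 1 = 165.
The reverse primer anneals to the top strand over positions 155–165, i.e. to GTGCCATCGTT.
Its sequence written 5'→3' is the reverse complement: AACGATGGCAC.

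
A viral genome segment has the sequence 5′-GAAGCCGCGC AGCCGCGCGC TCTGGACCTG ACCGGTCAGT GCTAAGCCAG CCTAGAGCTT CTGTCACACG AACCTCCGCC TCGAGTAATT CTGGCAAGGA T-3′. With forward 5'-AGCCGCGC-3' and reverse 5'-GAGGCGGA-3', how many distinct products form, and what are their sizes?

The forward primer AGCCGCGC matches the top strand at positions 3–10, 11–18.
The reverse primer's reverse complement is TCCGCCTC, matching at positions 75–82.
Each forward site pairs with the reverse site to give a product ending at position 82: sizes 80, 72 bp.

Two products: 80 bp, 72 bp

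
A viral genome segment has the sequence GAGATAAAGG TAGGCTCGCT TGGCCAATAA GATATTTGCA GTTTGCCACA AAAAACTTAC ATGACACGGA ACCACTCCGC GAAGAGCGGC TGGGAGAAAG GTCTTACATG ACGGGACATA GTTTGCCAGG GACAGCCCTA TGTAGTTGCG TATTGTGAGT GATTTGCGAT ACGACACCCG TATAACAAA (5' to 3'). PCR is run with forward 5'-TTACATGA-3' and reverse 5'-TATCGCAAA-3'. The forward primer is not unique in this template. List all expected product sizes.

The forward primer TTACATGA matches the top strand at positions 57–64, 104–111.
The reverse primer's reverse complement is TTTGCGATA, matching at positions 163–171.
Each forward site pairs with the reverse site to give a product ending at position 171: sizes 115, 68 bp.

115 bp, 68 bp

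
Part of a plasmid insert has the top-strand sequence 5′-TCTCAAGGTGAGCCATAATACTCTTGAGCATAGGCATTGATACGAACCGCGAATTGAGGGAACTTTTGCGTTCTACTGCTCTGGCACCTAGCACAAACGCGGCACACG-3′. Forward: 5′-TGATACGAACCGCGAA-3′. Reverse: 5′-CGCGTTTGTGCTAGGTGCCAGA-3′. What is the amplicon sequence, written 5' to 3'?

The forward primer matches the template at positions 38–53.
Reverse complement of the reverse primer: TCTGGCACCTAGCACAAACGCG. This occurs on the top strand at positions 80–101.
The product is the template from position 38 through 101 (64 bp).

5'-TGATACGAACCGCGAATTGAGGGAACTTTTGCGTTCTACTGCTCTGGCACCTAGCACAAACGCG-3'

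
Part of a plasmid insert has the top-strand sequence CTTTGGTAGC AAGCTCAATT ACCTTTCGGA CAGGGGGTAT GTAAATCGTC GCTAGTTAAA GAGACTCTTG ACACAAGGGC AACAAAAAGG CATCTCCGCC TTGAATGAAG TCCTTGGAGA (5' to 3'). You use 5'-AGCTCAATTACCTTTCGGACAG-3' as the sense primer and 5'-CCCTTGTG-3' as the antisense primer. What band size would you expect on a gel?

The forward primer matches the template at positions 12–33.
Taking the reverse complement of CCCTTGTG gives CACAAGGG, found at positions 72–79 on the template; the primer anneals here to the top strand with its 3' end pointing upstream.
Amplicon spans positions 12–79: 68 bp.

68 bp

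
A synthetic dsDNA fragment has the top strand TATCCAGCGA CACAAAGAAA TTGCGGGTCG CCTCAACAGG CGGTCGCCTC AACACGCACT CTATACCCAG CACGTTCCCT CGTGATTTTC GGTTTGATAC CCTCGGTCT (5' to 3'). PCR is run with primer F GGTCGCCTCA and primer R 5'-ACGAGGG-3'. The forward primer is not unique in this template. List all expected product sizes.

58 bp, 42 bp

The forward primer GGTCGCCTCA matches the top strand at positions 26–35, 42–51.
The reverse primer's reverse complement is CCCTCGT, matching at positions 77–83.
Each forward site pairs with the reverse site to give a product ending at position 83: sizes 58, 42 bp.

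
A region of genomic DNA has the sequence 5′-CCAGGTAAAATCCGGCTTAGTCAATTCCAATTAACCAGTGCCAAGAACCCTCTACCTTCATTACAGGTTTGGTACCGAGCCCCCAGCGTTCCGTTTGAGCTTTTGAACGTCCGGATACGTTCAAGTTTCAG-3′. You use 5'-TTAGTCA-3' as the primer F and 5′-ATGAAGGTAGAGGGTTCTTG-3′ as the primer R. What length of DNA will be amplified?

Forward primer TTAGTCA is found on the top strand at positions 17–23.
Taking the reverse complement of ATGAAGGTAGAGGGTTCTTG gives CAAGAACCCTCTACCTTCAT, found at positions 42–61 on the template; the primer anneals here to the top strand with its 3' end pointing upstream.
The product runs from position 17 to position 61, so its length is 61 − 17 + 1 = 45 bp.

45 bp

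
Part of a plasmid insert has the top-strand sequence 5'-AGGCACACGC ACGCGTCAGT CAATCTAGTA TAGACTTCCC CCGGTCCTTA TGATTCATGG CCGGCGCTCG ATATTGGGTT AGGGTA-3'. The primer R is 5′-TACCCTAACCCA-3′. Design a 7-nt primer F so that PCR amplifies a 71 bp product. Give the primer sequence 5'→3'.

The reverse primer's reverse complement TGGGTTAGGGTA matches the template at positions 75–86, so the product ends at position 86.
A 71 bp product then starts at position 86 − 71 + 1 = 16.
The forward primer is identical to the top strand there: TCAGTCA.

5'-TCAGTCA-3'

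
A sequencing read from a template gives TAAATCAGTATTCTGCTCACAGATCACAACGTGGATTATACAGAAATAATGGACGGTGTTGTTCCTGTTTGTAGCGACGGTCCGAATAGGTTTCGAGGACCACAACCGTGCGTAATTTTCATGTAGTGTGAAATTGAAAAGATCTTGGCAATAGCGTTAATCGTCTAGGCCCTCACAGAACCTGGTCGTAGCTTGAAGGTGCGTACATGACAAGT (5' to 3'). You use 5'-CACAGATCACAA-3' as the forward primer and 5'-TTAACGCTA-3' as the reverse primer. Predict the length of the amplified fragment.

The forward primer matches the template at positions 18–29.
Taking the reverse complement of TTAACGCTA gives TAGCGTTAA, found at positions 152–160 on the template; the primer anneals here to the top strand with its 3' end pointing upstream.
Product length = (reverse-primer end) − (forward-primer start) + 1 = 160 − 18 + 1 = 143 bp.

143 bp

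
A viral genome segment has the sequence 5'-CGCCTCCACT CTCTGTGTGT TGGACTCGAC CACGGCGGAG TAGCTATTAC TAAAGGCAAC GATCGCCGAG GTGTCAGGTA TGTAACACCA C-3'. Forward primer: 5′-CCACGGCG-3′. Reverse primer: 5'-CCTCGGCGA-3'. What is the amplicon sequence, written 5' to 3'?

5'-CCACGGCGGAGTAGCTATTACTAAAGGCAACGATCGCCGAGG-3'

The forward primer matches the template at positions 30–37.
The reverse primer's reverse complement is TCGCCGAGG, which matches the template at positions 63–71.
The product is the template from position 30 through 71 (42 bp).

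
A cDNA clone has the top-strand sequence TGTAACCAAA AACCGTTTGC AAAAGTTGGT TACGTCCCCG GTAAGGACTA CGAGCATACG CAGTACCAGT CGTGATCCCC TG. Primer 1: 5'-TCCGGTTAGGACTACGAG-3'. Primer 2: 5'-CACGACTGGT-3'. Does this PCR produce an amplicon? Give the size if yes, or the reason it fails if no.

Primer 1 (TCCGGTTAGGACTACGAG) does not match the top strand, and its reverse complement CTCGTAGTCCTAACCGGA does not match either.
With no annealing site for primer 1, no amplification occurs.

No product — primer 1 has no binding site in the template.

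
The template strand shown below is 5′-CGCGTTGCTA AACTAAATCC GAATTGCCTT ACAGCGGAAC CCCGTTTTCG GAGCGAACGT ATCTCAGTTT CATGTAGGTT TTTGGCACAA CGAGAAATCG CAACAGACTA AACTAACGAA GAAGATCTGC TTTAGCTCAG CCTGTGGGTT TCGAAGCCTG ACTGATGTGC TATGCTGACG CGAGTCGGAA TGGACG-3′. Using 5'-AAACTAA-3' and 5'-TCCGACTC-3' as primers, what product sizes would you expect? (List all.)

The forward primer AAACTAA matches the top strand at positions 10–16, 110–116.
The reverse primer's reverse complement is GAGTCGGA, matching at positions 182–189.
Each forward site pairs with the reverse site to give a product ending at position 189: sizes 180, 80 bp.

180 bp, 80 bp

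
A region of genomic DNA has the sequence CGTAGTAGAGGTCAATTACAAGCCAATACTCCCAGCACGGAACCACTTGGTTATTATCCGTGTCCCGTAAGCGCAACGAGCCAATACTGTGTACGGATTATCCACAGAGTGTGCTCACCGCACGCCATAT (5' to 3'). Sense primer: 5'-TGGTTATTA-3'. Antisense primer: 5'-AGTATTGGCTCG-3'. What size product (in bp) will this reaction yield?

Forward primer TGGTTATTA is found on the top strand at positions 48–56.
Reverse complement of the reverse primer: CGAGCCAATACT. This occurs on the top strand at positions 77–88.
Amplicon spans positions 48–88: 41 bp.

41 bp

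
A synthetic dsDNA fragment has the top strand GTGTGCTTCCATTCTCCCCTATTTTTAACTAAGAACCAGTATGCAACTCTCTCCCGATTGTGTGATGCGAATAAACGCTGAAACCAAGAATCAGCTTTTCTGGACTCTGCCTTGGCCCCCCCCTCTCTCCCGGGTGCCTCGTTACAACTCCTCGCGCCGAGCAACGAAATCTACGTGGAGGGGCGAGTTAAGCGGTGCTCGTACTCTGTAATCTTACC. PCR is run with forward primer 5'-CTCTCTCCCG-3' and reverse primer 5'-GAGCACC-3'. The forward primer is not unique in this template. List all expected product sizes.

The forward primer CTCTCTCCCG matches the top strand at positions 47–56, 123–132.
The reverse primer's reverse complement is GGTGCTC, matching at positions 194–200.
Each forward site pairs with the reverse site to give a product ending at position 200: sizes 154, 78 bp.

154 bp, 78 bp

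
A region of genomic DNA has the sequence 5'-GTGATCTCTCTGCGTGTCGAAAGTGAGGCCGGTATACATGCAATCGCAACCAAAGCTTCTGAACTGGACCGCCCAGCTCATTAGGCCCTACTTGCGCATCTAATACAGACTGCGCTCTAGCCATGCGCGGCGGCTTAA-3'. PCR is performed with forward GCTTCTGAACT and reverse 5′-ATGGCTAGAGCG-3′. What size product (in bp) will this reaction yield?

70 bp

Forward primer GCTTCTGAACT is found on the top strand at positions 55–65.
Taking the reverse complement of ATGGCTAGAGCG gives CGCTCTAGCCAT, found at positions 113–124 on the template; the primer anneals here to the top strand with its 3' end pointing upstream.
Product length = (reverse-primer end) − (forward-primer start) + 1 = 124 − 55 + 1 = 70 bp.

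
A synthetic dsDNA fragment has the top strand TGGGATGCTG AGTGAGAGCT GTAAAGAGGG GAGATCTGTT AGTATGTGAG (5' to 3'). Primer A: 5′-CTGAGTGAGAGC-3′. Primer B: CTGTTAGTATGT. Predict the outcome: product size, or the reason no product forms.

Primer A (CTGAGTGAGAGC) matches the top strand at positions 8–19 (3' end points downstream).
Primer B (CTGTTAGTATGT) also matches the top strand directly, at positions 36–47 — its reverse complement ACATACTAACAG is not present.
Both primers anneal to the bottom strand with 3' ends pointing the same way, so neither can prime synthesis back toward the other.

No product — both primers anneal to the same strand and extend in the same direction.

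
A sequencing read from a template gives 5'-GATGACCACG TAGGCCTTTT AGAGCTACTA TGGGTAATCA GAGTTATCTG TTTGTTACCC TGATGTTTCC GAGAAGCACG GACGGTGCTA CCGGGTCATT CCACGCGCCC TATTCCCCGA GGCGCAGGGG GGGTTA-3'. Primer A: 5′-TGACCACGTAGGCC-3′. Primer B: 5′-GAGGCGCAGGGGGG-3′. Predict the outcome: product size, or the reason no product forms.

Primer A (TGACCACGTAGGCC) matches the top strand at positions 3–16 (3' end points downstream).
Primer B (GAGGCGCAGGGGGG) also matches the top strand directly, at positions 119–132 — its reverse complement CCCCCCTGCGCCTC is not present.
Both primers anneal to the bottom strand with 3' ends pointing the same way, so neither can prime synthesis back toward the other.

No product — both primers anneal to the same strand and extend in the same direction.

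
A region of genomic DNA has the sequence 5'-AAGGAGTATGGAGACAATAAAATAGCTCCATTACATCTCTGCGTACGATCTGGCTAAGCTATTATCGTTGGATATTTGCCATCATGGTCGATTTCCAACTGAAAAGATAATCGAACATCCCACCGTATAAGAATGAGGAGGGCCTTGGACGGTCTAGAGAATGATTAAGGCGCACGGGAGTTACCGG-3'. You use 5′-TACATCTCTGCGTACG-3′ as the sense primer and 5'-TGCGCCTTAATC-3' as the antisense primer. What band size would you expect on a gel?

143 bp

Forward primer TACATCTCTGCGTACG is found on the top strand at positions 32–47.
Reverse complement of the reverse primer: GATTAAGGCGCA. This occurs on the top strand at positions 163–174.
Product length = (reverse-primer end) − (forward-primer start) + 1 = 174 − 32 + 1 = 143 bp.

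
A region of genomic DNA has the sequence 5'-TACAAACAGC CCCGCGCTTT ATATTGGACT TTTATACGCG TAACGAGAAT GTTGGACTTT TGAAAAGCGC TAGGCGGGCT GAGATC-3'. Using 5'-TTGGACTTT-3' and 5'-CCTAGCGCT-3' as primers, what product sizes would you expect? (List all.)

The forward primer TTGGACTTT matches the top strand at positions 24–32, 52–60.
The reverse primer's reverse complement is AGCGCTAGG, matching at positions 66–74.
Each forward site pairs with the reverse site to give a product ending at position 74: sizes 51, 23 bp.

51 bp, 23 bp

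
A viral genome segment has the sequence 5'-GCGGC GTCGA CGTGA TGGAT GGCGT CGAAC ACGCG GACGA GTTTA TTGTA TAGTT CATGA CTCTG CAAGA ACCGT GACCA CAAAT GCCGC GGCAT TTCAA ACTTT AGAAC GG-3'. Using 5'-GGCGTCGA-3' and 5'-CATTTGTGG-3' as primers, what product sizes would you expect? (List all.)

The forward primer GGCGTCGA matches the top strand at positions 3–10, 21–28.
The reverse primer's reverse complement is CCACAAATG, matching at positions 78–86.
Each forward site pairs with the reverse site to give a product ending at position 86: sizes 84, 66 bp.

84 bp, 66 bp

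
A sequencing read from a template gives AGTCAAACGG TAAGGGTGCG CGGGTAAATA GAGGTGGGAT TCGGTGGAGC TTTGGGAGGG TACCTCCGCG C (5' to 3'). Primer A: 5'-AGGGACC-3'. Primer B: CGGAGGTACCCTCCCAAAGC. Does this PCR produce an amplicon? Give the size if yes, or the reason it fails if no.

No product — primer A has no binding site in the template.

Primer A (AGGGACC) does not match the top strand, and its reverse complement GGTCCCT does not match either.
With no annealing site for primer A, no amplification occurs.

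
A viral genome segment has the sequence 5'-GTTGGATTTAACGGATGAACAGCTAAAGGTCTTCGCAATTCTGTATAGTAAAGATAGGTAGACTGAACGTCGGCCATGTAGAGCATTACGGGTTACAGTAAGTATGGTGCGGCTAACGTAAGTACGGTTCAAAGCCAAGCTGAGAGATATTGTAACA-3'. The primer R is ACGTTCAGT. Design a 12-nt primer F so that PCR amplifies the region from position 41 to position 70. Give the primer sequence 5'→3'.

The reverse primer's reverse complement ACTGAACGT matches the template at positions 62–70; the product starts at position 41.
The forward primer is identical to the top strand over positions 41–52: CTGTATAGTAAA.

5'-CTGTATAGTAAA-3'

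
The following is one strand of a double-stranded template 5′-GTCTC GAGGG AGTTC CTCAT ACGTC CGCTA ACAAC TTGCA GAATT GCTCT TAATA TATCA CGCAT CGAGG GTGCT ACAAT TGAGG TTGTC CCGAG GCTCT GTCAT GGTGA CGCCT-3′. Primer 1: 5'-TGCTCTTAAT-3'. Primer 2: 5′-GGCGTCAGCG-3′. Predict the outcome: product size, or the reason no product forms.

No product — primer 2 has no binding site in the template.

Primer 2 (GGCGTCAGCG) does not match the top strand, and its reverse complement CGCTGACGCC does not match either.
With no annealing site for primer 2, no amplification occurs.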